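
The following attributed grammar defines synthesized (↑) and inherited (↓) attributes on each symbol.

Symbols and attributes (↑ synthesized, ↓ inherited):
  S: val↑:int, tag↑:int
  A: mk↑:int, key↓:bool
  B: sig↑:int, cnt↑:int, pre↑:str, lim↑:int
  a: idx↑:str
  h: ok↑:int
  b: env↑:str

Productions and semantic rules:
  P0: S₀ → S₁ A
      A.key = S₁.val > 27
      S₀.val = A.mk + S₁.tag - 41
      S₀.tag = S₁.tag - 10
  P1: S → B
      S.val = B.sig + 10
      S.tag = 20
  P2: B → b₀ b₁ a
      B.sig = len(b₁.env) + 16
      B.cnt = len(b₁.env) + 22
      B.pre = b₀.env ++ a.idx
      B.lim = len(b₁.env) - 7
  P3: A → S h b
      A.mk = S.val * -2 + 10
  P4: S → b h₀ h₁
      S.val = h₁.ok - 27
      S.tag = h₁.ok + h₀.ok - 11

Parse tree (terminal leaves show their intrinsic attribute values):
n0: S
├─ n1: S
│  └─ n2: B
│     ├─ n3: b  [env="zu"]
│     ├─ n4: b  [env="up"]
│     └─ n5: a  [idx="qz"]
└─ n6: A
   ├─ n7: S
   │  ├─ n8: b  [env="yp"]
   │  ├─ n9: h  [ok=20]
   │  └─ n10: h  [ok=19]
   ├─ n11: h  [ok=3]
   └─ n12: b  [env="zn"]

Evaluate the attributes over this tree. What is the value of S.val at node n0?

1. n3.env = "zu"  [terminal]
2. n4.env = "up"  [terminal]
3. n5.idx = "qz"  [terminal]
4. n2.sig = 18  [len(b₁.env) + 16]
5. n2.cnt = 24  [len(b₁.env) + 22]
6. n2.pre = "zuqz"  [b₀.env ++ a.idx]
7. n2.lim = -5  [len(b₁.env) - 7]
8. n1.val = 28  [B.sig + 10]
9. n1.tag = 20  [20]
10. n6.key = true  [S₁.val > 27]
11. n8.env = "yp"  [terminal]
12. n9.ok = 20  [terminal]
13. n10.ok = 19  [terminal]
14. n7.val = -8  [h₁.ok - 27]
15. n7.tag = 28  [h₁.ok + h₀.ok - 11]
16. n11.ok = 3  [terminal]
17. n12.env = "zn"  [terminal]
18. n6.mk = 26  [S.val * -2 + 10]
19. n0.val = 5  [A.mk + S₁.tag - 41]
20. n0.tag = 10  [S₁.tag - 10]

5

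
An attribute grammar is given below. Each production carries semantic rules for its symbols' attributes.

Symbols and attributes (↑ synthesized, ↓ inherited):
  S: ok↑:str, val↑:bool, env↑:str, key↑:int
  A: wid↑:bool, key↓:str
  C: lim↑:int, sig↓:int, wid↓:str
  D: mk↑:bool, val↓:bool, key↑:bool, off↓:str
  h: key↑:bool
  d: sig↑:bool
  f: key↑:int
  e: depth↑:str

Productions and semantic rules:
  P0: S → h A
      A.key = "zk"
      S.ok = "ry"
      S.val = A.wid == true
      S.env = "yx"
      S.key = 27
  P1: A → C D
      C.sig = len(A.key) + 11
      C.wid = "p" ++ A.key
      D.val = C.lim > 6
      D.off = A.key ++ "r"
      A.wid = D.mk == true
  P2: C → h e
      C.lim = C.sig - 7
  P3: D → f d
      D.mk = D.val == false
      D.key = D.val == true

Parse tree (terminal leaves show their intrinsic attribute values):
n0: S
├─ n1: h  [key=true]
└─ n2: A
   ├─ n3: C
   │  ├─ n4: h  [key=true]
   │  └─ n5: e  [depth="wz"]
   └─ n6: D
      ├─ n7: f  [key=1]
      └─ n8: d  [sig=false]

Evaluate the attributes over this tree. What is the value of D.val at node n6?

false

1. n1.key = true  [terminal]
2. n2.key = "zk"  ["zk"]
3. n3.sig = 13  [len(A.key) + 11]
4. n3.wid = "pzk"  ["p" ++ A.key]
5. n4.key = true  [terminal]
6. n5.depth = "wz"  [terminal]
7. n3.lim = 6  [C.sig - 7]
8. n6.val = false  [C.lim > 6]
9. n6.off = "zkr"  [A.key ++ "r"]
10. n7.key = 1  [terminal]
11. n8.sig = false  [terminal]
12. n6.mk = true  [D.val == false]
13. n6.key = false  [D.val == true]
14. n2.wid = true  [D.mk == true]
15. n0.ok = "ry"  ["ry"]
16. n0.val = true  [A.wid == true]
17. n0.env = "yx"  ["yx"]
18. n0.key = 27  [27]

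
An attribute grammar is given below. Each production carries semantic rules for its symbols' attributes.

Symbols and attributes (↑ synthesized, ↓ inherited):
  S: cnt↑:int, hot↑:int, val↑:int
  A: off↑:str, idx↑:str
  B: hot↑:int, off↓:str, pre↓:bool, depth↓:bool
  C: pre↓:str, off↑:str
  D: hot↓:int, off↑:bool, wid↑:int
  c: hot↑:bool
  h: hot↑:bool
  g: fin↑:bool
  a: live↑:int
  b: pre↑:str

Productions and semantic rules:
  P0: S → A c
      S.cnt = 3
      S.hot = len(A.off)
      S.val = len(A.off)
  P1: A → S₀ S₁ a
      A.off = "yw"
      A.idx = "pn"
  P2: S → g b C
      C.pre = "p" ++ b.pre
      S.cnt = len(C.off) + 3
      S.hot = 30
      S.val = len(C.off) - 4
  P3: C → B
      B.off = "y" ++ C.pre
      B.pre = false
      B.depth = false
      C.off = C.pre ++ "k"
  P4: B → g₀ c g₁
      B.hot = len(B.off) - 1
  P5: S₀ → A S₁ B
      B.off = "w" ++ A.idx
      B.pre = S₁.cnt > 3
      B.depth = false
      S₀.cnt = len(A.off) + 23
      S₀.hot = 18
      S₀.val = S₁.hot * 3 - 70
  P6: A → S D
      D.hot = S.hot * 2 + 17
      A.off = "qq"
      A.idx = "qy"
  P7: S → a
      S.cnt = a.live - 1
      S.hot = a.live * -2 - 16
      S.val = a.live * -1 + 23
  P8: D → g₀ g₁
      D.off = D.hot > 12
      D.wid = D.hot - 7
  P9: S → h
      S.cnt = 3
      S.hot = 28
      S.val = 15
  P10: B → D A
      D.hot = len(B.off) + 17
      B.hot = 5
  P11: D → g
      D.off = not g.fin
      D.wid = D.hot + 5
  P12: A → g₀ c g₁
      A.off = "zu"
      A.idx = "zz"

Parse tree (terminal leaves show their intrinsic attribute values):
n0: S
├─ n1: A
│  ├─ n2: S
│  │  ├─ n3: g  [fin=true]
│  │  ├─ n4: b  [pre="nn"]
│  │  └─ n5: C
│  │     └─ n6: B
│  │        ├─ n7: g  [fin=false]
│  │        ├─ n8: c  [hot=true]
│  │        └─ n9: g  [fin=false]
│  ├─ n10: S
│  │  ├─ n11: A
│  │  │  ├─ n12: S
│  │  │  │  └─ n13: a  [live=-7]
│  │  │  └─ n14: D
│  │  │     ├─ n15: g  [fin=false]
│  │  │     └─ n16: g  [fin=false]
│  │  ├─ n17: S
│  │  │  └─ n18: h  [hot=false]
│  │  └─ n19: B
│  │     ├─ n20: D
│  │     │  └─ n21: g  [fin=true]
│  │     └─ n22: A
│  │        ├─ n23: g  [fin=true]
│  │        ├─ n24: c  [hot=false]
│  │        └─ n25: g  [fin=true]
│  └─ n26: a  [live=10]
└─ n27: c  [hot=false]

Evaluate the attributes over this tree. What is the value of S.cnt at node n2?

7

1. n3.fin = true  [terminal]
2. n4.pre = "nn"  [terminal]
3. n5.pre = "pnn"  ["p" ++ b.pre]
4. n6.off = "ypnn"  ["y" ++ C.pre]
5. n6.pre = false  [false]
6. n6.depth = false  [false]
7. n7.fin = false  [terminal]
8. n8.hot = true  [terminal]
9. n9.fin = false  [terminal]
10. n6.hot = 3  [len(B.off) - 1]
11. n5.off = "pnnk"  [C.pre ++ "k"]
12. n2.cnt = 7  [len(C.off) + 3]
13. n2.hot = 30  [30]
14. n2.val = 0  [len(C.off) - 4]
15. n13.live = -7  [terminal]
16. n12.cnt = -8  [a.live - 1]
17. n12.hot = -2  [a.live * -2 - 16]
18. n12.val = 30  [a.live * -1 + 23]
19. n14.hot = 13  [S.hot * 2 + 17]
20. n15.fin = false  [terminal]
21. n16.fin = false  [terminal]
22. n14.off = true  [D.hot > 12]
23. n14.wid = 6  [D.hot - 7]
24. n11.off = "qq"  ["qq"]
25. n11.idx = "qy"  ["qy"]
26. n18.hot = false  [terminal]
27. n17.cnt = 3  [3]
28. n17.hot = 28  [28]
29. n17.val = 15  [15]
30. n19.off = "wqy"  ["w" ++ A.idx]
31. n19.pre = false  [S₁.cnt > 3]
32. n19.depth = false  [false]
33. n20.hot = 20  [len(B.off) + 17]
34. n21.fin = true  [terminal]
35. n20.off = false  [not g.fin]
36. n20.wid = 25  [D.hot + 5]
37. n23.fin = true  [terminal]
38. n24.hot = false  [terminal]
39. n25.fin = true  [terminal]
40. n22.off = "zu"  ["zu"]
41. n22.idx = "zz"  ["zz"]
42. n19.hot = 5  [5]
43. n10.cnt = 25  [len(A.off) + 23]
44. n10.hot = 18  [18]
45. n10.val = 14  [S₁.hot * 3 - 70]
46. n26.live = 10  [terminal]
47. n1.off = "yw"  ["yw"]
48. n1.idx = "pn"  ["pn"]
49. n27.hot = false  [terminal]
50. n0.cnt = 3  [3]
51. n0.hot = 2  [len(A.off)]
52. n0.val = 2  [len(A.off)]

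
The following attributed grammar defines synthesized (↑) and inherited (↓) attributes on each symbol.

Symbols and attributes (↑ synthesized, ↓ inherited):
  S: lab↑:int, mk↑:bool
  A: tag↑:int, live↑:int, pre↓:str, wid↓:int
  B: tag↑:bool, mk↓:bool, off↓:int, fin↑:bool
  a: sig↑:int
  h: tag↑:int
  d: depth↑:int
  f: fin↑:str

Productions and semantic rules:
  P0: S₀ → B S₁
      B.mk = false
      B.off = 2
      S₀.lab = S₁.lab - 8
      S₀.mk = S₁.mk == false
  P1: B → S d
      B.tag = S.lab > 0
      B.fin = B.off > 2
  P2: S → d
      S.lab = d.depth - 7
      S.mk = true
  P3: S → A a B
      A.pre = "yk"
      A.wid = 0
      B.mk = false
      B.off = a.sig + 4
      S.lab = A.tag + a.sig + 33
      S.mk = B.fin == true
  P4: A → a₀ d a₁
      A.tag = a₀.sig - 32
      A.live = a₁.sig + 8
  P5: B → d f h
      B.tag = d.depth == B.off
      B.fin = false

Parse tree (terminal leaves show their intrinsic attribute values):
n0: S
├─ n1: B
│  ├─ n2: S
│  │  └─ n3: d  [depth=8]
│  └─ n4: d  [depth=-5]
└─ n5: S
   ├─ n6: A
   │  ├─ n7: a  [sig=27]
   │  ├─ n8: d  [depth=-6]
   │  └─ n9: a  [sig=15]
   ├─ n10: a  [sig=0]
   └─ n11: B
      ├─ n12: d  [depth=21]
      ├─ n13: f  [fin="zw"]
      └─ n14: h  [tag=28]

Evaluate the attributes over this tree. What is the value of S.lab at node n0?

20

1. n1.mk = false  [false]
2. n1.off = 2  [2]
3. n3.depth = 8  [terminal]
4. n2.lab = 1  [d.depth - 7]
5. n2.mk = true  [true]
6. n4.depth = -5  [terminal]
7. n1.tag = true  [S.lab > 0]
8. n1.fin = false  [B.off > 2]
9. n6.pre = "yk"  ["yk"]
10. n6.wid = 0  [0]
11. n7.sig = 27  [terminal]
12. n8.depth = -6  [terminal]
13. n9.sig = 15  [terminal]
14. n6.tag = -5  [a₀.sig - 32]
15. n6.live = 23  [a₁.sig + 8]
16. n10.sig = 0  [terminal]
17. n11.mk = false  [false]
18. n11.off = 4  [a.sig + 4]
19. n12.depth = 21  [terminal]
20. n13.fin = "zw"  [terminal]
21. n14.tag = 28  [terminal]
22. n11.tag = false  [d.depth == B.off]
23. n11.fin = false  [false]
24. n5.lab = 28  [A.tag + a.sig + 33]
25. n5.mk = false  [B.fin == true]
26. n0.lab = 20  [S₁.lab - 8]
27. n0.mk = true  [S₁.mk == false]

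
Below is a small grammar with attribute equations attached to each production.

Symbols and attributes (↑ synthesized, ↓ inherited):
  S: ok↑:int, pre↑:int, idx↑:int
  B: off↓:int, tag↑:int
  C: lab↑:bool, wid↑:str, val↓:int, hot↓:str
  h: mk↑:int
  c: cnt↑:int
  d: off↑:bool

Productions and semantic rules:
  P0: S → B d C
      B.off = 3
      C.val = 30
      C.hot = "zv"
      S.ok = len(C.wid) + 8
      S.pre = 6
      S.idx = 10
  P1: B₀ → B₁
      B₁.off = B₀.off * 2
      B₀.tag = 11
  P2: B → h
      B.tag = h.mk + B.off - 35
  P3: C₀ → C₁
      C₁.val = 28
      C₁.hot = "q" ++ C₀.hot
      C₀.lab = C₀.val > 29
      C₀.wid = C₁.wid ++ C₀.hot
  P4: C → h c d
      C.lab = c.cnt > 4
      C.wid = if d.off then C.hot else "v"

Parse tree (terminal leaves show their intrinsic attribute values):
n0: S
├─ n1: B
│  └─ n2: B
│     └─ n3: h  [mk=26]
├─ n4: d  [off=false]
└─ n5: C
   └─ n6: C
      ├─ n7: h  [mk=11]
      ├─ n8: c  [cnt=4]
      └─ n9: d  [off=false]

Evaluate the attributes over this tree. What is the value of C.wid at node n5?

1. n1.off = 3  [3]
2. n2.off = 6  [B₀.off * 2]
3. n3.mk = 26  [terminal]
4. n2.tag = -3  [h.mk + B.off - 35]
5. n1.tag = 11  [11]
6. n4.off = false  [terminal]
7. n5.val = 30  [30]
8. n5.hot = "zv"  ["zv"]
9. n6.val = 28  [28]
10. n6.hot = "qzv"  ["q" ++ C₀.hot]
11. n7.mk = 11  [terminal]
12. n8.cnt = 4  [terminal]
13. n9.off = false  [terminal]
14. n6.lab = false  [c.cnt > 4]
15. n6.wid = "v"  [if d.off then C.hot else "v"]
16. n5.lab = true  [C₀.val > 29]
17. n5.wid = "vzv"  [C₁.wid ++ C₀.hot]
18. n0.ok = 11  [len(C.wid) + 8]
19. n0.pre = 6  [6]
20. n0.idx = 10  [10]

"vzv"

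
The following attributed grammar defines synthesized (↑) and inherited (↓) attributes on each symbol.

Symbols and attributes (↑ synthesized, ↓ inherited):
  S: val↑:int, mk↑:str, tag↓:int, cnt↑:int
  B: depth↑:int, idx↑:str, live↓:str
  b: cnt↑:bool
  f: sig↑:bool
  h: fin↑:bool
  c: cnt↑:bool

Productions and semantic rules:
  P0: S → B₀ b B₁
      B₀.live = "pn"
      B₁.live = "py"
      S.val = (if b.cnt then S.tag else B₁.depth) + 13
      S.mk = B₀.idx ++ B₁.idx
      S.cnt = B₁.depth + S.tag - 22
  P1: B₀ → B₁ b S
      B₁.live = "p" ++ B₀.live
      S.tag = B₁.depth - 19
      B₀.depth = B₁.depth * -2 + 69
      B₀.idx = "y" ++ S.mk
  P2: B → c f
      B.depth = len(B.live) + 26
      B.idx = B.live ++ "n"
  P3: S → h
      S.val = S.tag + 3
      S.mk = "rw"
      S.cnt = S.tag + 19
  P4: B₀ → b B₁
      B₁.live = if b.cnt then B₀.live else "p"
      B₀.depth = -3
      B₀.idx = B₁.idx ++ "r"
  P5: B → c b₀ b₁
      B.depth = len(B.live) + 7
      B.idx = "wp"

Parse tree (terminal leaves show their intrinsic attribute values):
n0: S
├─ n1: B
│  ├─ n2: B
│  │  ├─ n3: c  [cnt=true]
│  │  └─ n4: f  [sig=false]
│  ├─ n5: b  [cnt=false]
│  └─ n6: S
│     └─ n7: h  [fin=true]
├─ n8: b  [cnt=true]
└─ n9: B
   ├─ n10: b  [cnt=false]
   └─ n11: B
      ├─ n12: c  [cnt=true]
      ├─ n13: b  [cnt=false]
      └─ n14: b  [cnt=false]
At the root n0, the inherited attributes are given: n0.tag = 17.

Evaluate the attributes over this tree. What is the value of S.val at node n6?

1. n0.tag = 17  [given at root]
2. n1.live = "pn"  ["pn"]
3. n2.live = "ppn"  ["p" ++ B₀.live]
4. n3.cnt = true  [terminal]
5. n4.sig = false  [terminal]
6. n2.depth = 29  [len(B.live) + 26]
7. n2.idx = "ppnn"  [B.live ++ "n"]
8. n5.cnt = false  [terminal]
9. n6.tag = 10  [B₁.depth - 19]
10. n7.fin = true  [terminal]
11. n6.val = 13  [S.tag + 3]
12. n6.mk = "rw"  ["rw"]
13. n6.cnt = 29  [S.tag + 19]
14. n1.depth = 11  [B₁.depth * -2 + 69]
15. n1.idx = "yrw"  ["y" ++ S.mk]
16. n8.cnt = true  [terminal]
17. n9.live = "py"  ["py"]
18. n10.cnt = false  [terminal]
19. n11.live = "p"  [if b.cnt then B₀.live else "p"]
20. n12.cnt = true  [terminal]
21. n13.cnt = false  [terminal]
22. n14.cnt = false  [terminal]
23. n11.depth = 8  [len(B.live) + 7]
24. n11.idx = "wp"  ["wp"]
25. n9.depth = -3  [-3]
26. n9.idx = "wpr"  [B₁.idx ++ "r"]
27. n0.val = 30  [(if b.cnt then S.tag else B₁.depth) + 13]
28. n0.mk = "yrwwpr"  [B₀.idx ++ B₁.idx]
29. n0.cnt = -8  [B₁.depth + S.tag - 22]

13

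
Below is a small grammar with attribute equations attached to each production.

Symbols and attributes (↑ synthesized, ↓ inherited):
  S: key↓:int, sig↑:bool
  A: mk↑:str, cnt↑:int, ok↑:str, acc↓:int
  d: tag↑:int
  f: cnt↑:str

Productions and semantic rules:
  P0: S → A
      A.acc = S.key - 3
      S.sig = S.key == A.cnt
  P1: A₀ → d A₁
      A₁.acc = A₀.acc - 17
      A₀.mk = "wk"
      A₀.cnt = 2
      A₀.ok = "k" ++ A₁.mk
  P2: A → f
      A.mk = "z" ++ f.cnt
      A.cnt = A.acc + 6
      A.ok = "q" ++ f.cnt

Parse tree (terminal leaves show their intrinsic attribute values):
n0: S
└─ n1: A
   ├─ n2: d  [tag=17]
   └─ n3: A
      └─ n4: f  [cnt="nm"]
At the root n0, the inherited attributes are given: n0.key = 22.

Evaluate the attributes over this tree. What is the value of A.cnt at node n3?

8

1. n0.key = 22  [given at root]
2. n1.acc = 19  [S.key - 3]
3. n2.tag = 17  [terminal]
4. n3.acc = 2  [A₀.acc - 17]
5. n4.cnt = "nm"  [terminal]
6. n3.mk = "znm"  ["z" ++ f.cnt]
7. n3.cnt = 8  [A.acc + 6]
8. n3.ok = "qnm"  ["q" ++ f.cnt]
9. n1.mk = "wk"  ["wk"]
10. n1.cnt = 2  [2]
11. n1.ok = "kznm"  ["k" ++ A₁.mk]
12. n0.sig = false  [S.key == A.cnt]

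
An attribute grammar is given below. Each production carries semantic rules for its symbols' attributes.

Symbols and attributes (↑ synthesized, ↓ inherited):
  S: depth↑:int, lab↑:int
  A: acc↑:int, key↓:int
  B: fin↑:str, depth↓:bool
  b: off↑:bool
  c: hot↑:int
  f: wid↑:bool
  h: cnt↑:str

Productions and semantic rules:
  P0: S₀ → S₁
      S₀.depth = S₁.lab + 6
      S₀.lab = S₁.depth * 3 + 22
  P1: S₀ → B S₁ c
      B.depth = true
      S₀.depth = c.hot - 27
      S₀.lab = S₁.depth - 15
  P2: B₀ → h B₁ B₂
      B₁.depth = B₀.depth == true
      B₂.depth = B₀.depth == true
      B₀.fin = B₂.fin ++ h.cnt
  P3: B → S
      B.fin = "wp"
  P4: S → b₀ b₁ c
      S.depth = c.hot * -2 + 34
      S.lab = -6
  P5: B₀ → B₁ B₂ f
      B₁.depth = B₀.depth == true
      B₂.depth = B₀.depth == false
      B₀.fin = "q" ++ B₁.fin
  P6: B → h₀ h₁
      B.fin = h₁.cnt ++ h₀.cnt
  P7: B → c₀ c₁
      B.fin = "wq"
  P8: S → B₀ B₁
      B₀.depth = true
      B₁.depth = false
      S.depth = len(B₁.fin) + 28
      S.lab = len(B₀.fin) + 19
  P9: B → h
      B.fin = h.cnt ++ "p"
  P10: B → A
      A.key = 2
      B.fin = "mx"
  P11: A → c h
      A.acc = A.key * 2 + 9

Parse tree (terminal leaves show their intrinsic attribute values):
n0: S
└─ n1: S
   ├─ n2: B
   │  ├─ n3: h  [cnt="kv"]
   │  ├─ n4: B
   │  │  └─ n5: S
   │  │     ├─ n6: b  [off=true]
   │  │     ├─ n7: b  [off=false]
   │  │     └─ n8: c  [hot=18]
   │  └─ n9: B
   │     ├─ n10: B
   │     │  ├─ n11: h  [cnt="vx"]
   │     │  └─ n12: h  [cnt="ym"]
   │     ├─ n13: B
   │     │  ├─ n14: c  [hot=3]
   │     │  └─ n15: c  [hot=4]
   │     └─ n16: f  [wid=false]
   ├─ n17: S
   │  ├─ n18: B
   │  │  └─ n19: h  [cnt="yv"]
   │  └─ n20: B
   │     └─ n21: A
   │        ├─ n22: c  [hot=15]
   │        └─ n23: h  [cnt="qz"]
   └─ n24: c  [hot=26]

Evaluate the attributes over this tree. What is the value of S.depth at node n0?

21

1. n2.depth = true  [true]
2. n3.cnt = "kv"  [terminal]
3. n4.depth = true  [B₀.depth == true]
4. n6.off = true  [terminal]
5. n7.off = false  [terminal]
6. n8.hot = 18  [terminal]
7. n5.depth = -2  [c.hot * -2 + 34]
8. n5.lab = -6  [-6]
9. n4.fin = "wp"  ["wp"]
10. n9.depth = true  [B₀.depth == true]
11. n10.depth = true  [B₀.depth == true]
12. n11.cnt = "vx"  [terminal]
13. n12.cnt = "ym"  [terminal]
14. n10.fin = "ymvx"  [h₁.cnt ++ h₀.cnt]
15. n13.depth = false  [B₀.depth == false]
16. n14.hot = 3  [terminal]
17. n15.hot = 4  [terminal]
18. n13.fin = "wq"  ["wq"]
19. n16.wid = false  [terminal]
20. n9.fin = "qymvx"  ["q" ++ B₁.fin]
21. n2.fin = "qymvxkv"  [B₂.fin ++ h.cnt]
22. n18.depth = true  [true]
23. n19.cnt = "yv"  [terminal]
24. n18.fin = "yvp"  [h.cnt ++ "p"]
25. n20.depth = false  [false]
26. n21.key = 2  [2]
27. n22.hot = 15  [terminal]
28. n23.cnt = "qz"  [terminal]
29. n21.acc = 13  [A.key * 2 + 9]
30. n20.fin = "mx"  ["mx"]
31. n17.depth = 30  [len(B₁.fin) + 28]
32. n17.lab = 22  [len(B₀.fin) + 19]
33. n24.hot = 26  [terminal]
34. n1.depth = -1  [c.hot - 27]
35. n1.lab = 15  [S₁.depth - 15]
36. n0.depth = 21  [S₁.lab + 6]
37. n0.lab = 19  [S₁.depth * 3 + 22]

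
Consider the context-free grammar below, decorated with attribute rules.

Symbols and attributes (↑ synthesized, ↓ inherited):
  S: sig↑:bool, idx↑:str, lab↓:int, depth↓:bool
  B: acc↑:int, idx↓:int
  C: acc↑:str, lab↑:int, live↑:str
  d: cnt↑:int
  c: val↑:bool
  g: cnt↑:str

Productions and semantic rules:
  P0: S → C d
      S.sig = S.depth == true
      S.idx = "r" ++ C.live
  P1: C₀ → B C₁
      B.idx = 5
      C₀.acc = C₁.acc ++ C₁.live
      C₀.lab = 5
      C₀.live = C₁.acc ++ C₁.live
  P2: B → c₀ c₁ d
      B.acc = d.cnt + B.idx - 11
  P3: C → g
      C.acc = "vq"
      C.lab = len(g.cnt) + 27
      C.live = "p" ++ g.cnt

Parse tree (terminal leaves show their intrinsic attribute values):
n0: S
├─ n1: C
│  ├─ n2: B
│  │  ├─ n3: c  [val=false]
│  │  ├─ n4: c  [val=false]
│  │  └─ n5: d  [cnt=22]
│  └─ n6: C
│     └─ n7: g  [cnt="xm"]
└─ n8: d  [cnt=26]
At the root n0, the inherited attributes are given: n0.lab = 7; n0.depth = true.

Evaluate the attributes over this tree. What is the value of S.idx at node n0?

"rvqpxm"

1. n0.lab = 7  [given at root]
2. n0.depth = true  [given at root]
3. n2.idx = 5  [5]
4. n3.val = false  [terminal]
5. n4.val = false  [terminal]
6. n5.cnt = 22  [terminal]
7. n2.acc = 16  [d.cnt + B.idx - 11]
8. n7.cnt = "xm"  [terminal]
9. n6.acc = "vq"  ["vq"]
10. n6.lab = 29  [len(g.cnt) + 27]
11. n6.live = "pxm"  ["p" ++ g.cnt]
12. n1.acc = "vqpxm"  [C₁.acc ++ C₁.live]
13. n1.lab = 5  [5]
14. n1.live = "vqpxm"  [C₁.acc ++ C₁.live]
15. n8.cnt = 26  [terminal]
16. n0.sig = true  [S.depth == true]
17. n0.idx = "rvqpxm"  ["r" ++ C.live]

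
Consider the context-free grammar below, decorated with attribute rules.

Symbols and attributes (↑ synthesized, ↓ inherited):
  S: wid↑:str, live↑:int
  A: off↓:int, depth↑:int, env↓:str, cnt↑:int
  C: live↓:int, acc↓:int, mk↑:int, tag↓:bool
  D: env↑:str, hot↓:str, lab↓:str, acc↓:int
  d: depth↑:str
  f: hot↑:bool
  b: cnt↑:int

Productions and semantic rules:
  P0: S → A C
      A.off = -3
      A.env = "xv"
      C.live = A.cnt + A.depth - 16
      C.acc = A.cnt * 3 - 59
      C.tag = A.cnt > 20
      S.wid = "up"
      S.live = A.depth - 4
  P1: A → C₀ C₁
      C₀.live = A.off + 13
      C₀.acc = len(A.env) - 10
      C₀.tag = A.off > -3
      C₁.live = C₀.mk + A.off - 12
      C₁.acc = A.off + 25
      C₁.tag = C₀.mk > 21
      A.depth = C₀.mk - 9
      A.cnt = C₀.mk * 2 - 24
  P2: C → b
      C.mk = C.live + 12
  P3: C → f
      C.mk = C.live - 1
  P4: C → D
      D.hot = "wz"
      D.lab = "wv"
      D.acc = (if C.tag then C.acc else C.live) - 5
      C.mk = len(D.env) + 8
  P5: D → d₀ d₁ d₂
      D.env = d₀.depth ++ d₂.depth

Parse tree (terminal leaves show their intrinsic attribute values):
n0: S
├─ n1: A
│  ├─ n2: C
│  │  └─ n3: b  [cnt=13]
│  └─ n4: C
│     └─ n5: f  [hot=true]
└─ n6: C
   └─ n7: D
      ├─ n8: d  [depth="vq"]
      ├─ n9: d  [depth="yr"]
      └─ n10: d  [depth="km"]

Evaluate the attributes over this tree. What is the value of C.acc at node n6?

1. n1.off = -3  [-3]
2. n1.env = "xv"  ["xv"]
3. n2.live = 10  [A.off + 13]
4. n2.acc = -8  [len(A.env) - 10]
5. n2.tag = false  [A.off > -3]
6. n3.cnt = 13  [terminal]
7. n2.mk = 22  [C.live + 12]
8. n4.live = 7  [C₀.mk + A.off - 12]
9. n4.acc = 22  [A.off + 25]
10. n4.tag = true  [C₀.mk > 21]
11. n5.hot = true  [terminal]
12. n4.mk = 6  [C.live - 1]
13. n1.depth = 13  [C₀.mk - 9]
14. n1.cnt = 20  [C₀.mk * 2 - 24]
15. n6.live = 17  [A.cnt + A.depth - 16]
16. n6.acc = 1  [A.cnt * 3 - 59]
17. n6.tag = false  [A.cnt > 20]
18. n7.hot = "wz"  ["wz"]
19. n7.lab = "wv"  ["wv"]
20. n7.acc = 12  [(if C.tag then C.acc else C.live) - 5]
21. n8.depth = "vq"  [terminal]
22. n9.depth = "yr"  [terminal]
23. n10.depth = "km"  [terminal]
24. n7.env = "vqkm"  [d₀.depth ++ d₂.depth]
25. n6.mk = 12  [len(D.env) + 8]
26. n0.wid = "up"  ["up"]
27. n0.live = 9  [A.depth - 4]

1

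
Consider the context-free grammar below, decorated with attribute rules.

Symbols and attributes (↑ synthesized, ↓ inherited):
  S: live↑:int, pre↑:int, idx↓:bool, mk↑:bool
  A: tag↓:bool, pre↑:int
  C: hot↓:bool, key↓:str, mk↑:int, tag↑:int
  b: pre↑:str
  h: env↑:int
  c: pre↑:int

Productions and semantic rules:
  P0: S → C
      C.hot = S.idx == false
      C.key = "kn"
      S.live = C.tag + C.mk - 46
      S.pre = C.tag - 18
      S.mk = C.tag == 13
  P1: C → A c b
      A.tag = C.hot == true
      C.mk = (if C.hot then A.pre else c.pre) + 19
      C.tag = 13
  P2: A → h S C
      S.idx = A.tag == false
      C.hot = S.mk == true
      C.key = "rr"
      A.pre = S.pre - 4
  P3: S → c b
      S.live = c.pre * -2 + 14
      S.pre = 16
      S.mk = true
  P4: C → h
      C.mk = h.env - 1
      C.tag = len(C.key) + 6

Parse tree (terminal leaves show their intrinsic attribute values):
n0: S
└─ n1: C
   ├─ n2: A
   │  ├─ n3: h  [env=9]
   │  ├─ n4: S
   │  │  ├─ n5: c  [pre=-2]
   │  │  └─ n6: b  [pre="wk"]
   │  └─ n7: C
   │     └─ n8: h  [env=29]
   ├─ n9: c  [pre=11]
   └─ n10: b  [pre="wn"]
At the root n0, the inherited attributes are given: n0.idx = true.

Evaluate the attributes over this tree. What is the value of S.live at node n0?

1. n0.idx = true  [given at root]
2. n1.hot = false  [S.idx == false]
3. n1.key = "kn"  ["kn"]
4. n2.tag = false  [C.hot == true]
5. n3.env = 9  [terminal]
6. n4.idx = true  [A.tag == false]
7. n5.pre = -2  [terminal]
8. n6.pre = "wk"  [terminal]
9. n4.live = 18  [c.pre * -2 + 14]
10. n4.pre = 16  [16]
11. n4.mk = true  [true]
12. n7.hot = true  [S.mk == true]
13. n7.key = "rr"  ["rr"]
14. n8.env = 29  [terminal]
15. n7.mk = 28  [h.env - 1]
16. n7.tag = 8  [len(C.key) + 6]
17. n2.pre = 12  [S.pre - 4]
18. n9.pre = 11  [terminal]
19. n10.pre = "wn"  [terminal]
20. n1.mk = 30  [(if C.hot then A.pre else c.pre) + 19]
21. n1.tag = 13  [13]
22. n0.live = -3  [C.tag + C.mk - 46]
23. n0.pre = -5  [C.tag - 18]
24. n0.mk = true  [C.tag == 13]

-3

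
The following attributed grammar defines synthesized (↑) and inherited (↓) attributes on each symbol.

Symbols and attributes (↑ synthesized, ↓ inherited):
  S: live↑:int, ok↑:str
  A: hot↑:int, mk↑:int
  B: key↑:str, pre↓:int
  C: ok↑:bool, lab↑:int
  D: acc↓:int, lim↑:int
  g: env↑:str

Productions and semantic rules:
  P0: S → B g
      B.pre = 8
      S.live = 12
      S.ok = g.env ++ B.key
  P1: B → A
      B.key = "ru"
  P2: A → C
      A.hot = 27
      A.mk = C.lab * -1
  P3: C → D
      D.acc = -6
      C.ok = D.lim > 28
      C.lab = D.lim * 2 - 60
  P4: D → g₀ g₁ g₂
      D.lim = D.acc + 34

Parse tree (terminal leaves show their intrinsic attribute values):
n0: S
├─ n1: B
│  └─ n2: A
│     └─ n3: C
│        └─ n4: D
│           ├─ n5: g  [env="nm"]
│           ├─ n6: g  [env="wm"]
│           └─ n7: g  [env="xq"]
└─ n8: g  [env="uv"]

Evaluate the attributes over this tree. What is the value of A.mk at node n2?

4

1. n1.pre = 8  [8]
2. n4.acc = -6  [-6]
3. n5.env = "nm"  [terminal]
4. n6.env = "wm"  [terminal]
5. n7.env = "xq"  [terminal]
6. n4.lim = 28  [D.acc + 34]
7. n3.ok = false  [D.lim > 28]
8. n3.lab = -4  [D.lim * 2 - 60]
9. n2.hot = 27  [27]
10. n2.mk = 4  [C.lab * -1]
11. n1.key = "ru"  ["ru"]
12. n8.env = "uv"  [terminal]
13. n0.live = 12  [12]
14. n0.ok = "uvru"  [g.env ++ B.key]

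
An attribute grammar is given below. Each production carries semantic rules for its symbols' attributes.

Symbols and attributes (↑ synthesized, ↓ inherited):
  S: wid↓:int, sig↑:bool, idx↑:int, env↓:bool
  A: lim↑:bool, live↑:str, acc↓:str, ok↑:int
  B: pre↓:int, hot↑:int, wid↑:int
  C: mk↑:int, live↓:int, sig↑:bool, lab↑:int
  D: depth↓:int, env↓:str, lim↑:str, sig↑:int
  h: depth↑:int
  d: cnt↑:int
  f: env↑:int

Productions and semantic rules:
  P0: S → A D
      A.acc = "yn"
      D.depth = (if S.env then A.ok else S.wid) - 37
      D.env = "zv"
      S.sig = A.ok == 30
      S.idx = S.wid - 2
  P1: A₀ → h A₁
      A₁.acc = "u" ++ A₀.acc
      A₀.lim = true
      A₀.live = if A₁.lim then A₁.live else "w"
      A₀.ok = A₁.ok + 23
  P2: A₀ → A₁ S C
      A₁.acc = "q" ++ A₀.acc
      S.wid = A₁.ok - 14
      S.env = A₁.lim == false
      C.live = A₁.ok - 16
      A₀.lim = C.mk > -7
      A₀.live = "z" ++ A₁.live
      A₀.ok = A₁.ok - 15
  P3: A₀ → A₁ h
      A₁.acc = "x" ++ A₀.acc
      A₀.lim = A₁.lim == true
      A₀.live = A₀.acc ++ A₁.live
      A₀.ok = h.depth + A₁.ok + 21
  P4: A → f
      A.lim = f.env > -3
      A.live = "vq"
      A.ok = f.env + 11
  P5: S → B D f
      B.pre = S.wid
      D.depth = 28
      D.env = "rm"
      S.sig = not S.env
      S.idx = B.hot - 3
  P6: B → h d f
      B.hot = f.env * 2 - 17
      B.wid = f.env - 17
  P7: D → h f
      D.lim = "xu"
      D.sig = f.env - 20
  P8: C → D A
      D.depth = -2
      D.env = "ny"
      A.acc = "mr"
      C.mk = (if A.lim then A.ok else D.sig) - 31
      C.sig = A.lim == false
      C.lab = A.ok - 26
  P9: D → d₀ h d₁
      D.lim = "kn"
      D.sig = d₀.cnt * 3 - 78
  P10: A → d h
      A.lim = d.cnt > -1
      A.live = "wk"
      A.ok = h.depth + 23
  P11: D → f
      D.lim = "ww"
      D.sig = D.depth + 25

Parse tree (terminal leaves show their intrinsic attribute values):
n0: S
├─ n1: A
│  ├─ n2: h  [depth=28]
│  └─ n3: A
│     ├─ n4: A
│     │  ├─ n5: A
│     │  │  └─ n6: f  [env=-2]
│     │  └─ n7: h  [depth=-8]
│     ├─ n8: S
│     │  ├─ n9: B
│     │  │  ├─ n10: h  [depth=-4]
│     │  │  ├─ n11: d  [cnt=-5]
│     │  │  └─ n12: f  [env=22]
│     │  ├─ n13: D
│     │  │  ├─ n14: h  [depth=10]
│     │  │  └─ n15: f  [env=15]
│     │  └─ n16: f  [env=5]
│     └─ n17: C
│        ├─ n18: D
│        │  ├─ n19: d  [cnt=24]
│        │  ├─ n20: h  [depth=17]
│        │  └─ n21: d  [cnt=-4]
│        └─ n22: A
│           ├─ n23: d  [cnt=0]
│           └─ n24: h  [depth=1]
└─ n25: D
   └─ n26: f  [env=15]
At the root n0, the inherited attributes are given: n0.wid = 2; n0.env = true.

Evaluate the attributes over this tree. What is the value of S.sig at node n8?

true

1. n0.wid = 2  [given at root]
2. n0.env = true  [given at root]
3. n1.acc = "yn"  ["yn"]
4. n2.depth = 28  [terminal]
5. n3.acc = "uyn"  ["u" ++ A₀.acc]
6. n4.acc = "quyn"  ["q" ++ A₀.acc]
7. n5.acc = "xquyn"  ["x" ++ A₀.acc]
8. n6.env = -2  [terminal]
9. n5.lim = true  [f.env > -3]
10. n5.live = "vq"  ["vq"]
11. n5.ok = 9  [f.env + 11]
12. n7.depth = -8  [terminal]
13. n4.lim = true  [A₁.lim == true]
14. n4.live = "quynvq"  [A₀.acc ++ A₁.live]
15. n4.ok = 22  [h.depth + A₁.ok + 21]
16. n8.wid = 8  [A₁.ok - 14]
17. n8.env = false  [A₁.lim == false]
18. n9.pre = 8  [S.wid]
19. n10.depth = -4  [terminal]
20. n11.cnt = -5  [terminal]
21. n12.env = 22  [terminal]
22. n9.hot = 27  [f.env * 2 - 17]
23. n9.wid = 5  [f.env - 17]
24. n13.depth = 28  [28]
25. n13.env = "rm"  ["rm"]
26. n14.depth = 10  [terminal]
27. n15.env = 15  [terminal]
28. n13.lim = "xu"  ["xu"]
29. n13.sig = -5  [f.env - 20]
30. n16.env = 5  [terminal]
31. n8.sig = true  [not S.env]
32. n8.idx = 24  [B.hot - 3]
33. n17.live = 6  [A₁.ok - 16]
34. n18.depth = -2  [-2]
35. n18.env = "ny"  ["ny"]
36. n19.cnt = 24  [terminal]
37. n20.depth = 17  [terminal]
38. n21.cnt = -4  [terminal]
39. n18.lim = "kn"  ["kn"]
40. n18.sig = -6  [d₀.cnt * 3 - 78]
41. n22.acc = "mr"  ["mr"]
42. n23.cnt = 0  [terminal]
43. n24.depth = 1  [terminal]
44. n22.lim = true  [d.cnt > -1]
45. n22.live = "wk"  ["wk"]
46. n22.ok = 24  [h.depth + 23]
47. n17.mk = -7  [(if A.lim then A.ok else D.sig) - 31]
48. n17.sig = false  [A.lim == false]
49. n17.lab = -2  [A.ok - 26]
50. n3.lim = false  [C.mk > -7]
51. n3.live = "zquynvq"  ["z" ++ A₁.live]
52. n3.ok = 7  [A₁.ok - 15]
53. n1.lim = true  [true]
54. n1.live = "w"  [if A₁.lim then A₁.live else "w"]
55. n1.ok = 30  [A₁.ok + 23]
56. n25.depth = -7  [(if S.env then A.ok else S.wid) - 37]
57. n25.env = "zv"  ["zv"]
58. n26.env = 15  [terminal]
59. n25.lim = "ww"  ["ww"]
60. n25.sig = 18  [D.depth + 25]
61. n0.sig = true  [A.ok == 30]
62. n0.idx = 0  [S.wid - 2]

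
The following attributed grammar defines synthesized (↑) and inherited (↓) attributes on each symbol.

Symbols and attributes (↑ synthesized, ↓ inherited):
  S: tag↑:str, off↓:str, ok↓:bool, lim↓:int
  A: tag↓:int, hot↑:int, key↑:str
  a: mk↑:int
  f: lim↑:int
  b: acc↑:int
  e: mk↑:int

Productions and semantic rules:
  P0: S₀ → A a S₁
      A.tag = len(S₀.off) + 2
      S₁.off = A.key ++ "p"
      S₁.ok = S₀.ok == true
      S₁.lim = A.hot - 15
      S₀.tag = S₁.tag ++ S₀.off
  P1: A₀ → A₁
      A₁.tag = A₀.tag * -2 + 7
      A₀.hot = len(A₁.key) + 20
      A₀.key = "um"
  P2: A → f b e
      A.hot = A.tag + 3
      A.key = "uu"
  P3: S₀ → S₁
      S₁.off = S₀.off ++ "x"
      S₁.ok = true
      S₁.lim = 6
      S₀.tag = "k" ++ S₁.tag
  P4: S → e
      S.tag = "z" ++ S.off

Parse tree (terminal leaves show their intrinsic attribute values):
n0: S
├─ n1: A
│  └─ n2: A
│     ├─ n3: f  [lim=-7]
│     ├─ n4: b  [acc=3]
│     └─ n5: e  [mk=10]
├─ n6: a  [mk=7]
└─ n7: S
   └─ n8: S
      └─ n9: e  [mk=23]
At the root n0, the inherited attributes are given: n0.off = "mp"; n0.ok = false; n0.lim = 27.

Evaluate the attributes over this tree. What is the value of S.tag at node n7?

1. n0.off = "mp"  [given at root]
2. n0.ok = false  [given at root]
3. n0.lim = 27  [given at root]
4. n1.tag = 4  [len(S₀.off) + 2]
5. n2.tag = -1  [A₀.tag * -2 + 7]
6. n3.lim = -7  [terminal]
7. n4.acc = 3  [terminal]
8. n5.mk = 10  [terminal]
9. n2.hot = 2  [A.tag + 3]
10. n2.key = "uu"  ["uu"]
11. n1.hot = 22  [len(A₁.key) + 20]
12. n1.key = "um"  ["um"]
13. n6.mk = 7  [terminal]
14. n7.off = "ump"  [A.key ++ "p"]
15. n7.ok = false  [S₀.ok == true]
16. n7.lim = 7  [A.hot - 15]
17. n8.off = "umpx"  [S₀.off ++ "x"]
18. n8.ok = true  [true]
19. n8.lim = 6  [6]
20. n9.mk = 23  [terminal]
21. n8.tag = "zumpx"  ["z" ++ S.off]
22. n7.tag = "kzumpx"  ["k" ++ S₁.tag]
23. n0.tag = "kzumpxmp"  [S₁.tag ++ S₀.off]

"kzumpx"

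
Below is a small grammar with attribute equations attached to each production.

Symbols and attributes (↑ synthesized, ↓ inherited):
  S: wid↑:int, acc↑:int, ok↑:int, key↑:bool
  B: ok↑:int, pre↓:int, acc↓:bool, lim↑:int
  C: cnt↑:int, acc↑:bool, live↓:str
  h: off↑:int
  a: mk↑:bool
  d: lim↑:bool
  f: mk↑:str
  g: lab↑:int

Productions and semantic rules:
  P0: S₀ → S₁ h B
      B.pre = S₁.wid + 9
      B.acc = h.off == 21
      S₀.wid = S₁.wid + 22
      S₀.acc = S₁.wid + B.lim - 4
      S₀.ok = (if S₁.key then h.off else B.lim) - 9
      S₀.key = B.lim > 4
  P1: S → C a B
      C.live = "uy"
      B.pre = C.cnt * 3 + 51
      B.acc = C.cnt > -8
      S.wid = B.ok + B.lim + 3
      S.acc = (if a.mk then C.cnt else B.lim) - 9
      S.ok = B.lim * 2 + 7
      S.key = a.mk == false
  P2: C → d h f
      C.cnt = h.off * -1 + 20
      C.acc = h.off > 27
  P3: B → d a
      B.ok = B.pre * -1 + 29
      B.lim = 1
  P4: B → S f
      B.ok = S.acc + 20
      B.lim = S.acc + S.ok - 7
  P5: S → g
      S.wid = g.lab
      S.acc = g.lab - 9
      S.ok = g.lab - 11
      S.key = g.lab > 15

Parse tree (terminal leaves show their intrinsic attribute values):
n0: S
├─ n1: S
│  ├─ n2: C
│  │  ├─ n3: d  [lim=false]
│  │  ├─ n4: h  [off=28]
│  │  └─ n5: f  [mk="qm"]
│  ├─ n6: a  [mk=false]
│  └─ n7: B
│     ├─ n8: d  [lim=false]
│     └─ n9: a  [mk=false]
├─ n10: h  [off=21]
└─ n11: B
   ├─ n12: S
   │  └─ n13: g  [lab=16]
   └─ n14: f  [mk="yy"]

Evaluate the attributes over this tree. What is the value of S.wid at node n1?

1. n2.live = "uy"  ["uy"]
2. n3.lim = false  [terminal]
3. n4.off = 28  [terminal]
4. n5.mk = "qm"  [terminal]
5. n2.cnt = -8  [h.off * -1 + 20]
6. n2.acc = true  [h.off > 27]
7. n6.mk = false  [terminal]
8. n7.pre = 27  [C.cnt * 3 + 51]
9. n7.acc = false  [C.cnt > -8]
10. n8.lim = false  [terminal]
11. n9.mk = false  [terminal]
12. n7.ok = 2  [B.pre * -1 + 29]
13. n7.lim = 1  [1]
14. n1.wid = 6  [B.ok + B.lim + 3]
15. n1.acc = -8  [(if a.mk then C.cnt else B.lim) - 9]
16. n1.ok = 9  [B.lim * 2 + 7]
17. n1.key = true  [a.mk == false]
18. n10.off = 21  [terminal]
19. n11.pre = 15  [S₁.wid + 9]
20. n11.acc = true  [h.off == 21]
21. n13.lab = 16  [terminal]
22. n12.wid = 16  [g.lab]
23. n12.acc = 7  [g.lab - 9]
24. n12.ok = 5  [g.lab - 11]
25. n12.key = true  [g.lab > 15]
26. n14.mk = "yy"  [terminal]
27. n11.ok = 27  [S.acc + 20]
28. n11.lim = 5  [S.acc + S.ok - 7]
29. n0.wid = 28  [S₁.wid + 22]
30. n0.acc = 7  [S₁.wid + B.lim - 4]
31. n0.ok = 12  [(if S₁.key then h.off else B.lim) - 9]
32. n0.key = true  [B.lim > 4]

6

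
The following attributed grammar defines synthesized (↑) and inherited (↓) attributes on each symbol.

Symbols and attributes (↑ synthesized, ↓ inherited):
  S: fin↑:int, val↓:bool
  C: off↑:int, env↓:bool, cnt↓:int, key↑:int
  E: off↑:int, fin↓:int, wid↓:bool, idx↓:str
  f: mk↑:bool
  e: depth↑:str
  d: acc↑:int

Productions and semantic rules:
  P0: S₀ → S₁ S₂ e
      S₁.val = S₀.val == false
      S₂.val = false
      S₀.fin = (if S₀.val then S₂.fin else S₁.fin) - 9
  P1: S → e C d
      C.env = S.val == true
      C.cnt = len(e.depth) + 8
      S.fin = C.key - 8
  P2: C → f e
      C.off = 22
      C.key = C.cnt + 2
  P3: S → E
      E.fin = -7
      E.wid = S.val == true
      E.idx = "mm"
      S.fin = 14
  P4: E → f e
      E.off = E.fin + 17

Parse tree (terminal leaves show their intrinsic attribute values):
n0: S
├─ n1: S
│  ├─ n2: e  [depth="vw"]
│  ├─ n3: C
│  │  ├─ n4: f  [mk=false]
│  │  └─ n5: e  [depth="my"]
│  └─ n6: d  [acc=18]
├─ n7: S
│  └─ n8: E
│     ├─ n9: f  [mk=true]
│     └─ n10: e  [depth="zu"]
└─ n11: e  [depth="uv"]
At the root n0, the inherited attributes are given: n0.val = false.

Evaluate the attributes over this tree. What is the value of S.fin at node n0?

-5

1. n0.val = false  [given at root]
2. n1.val = true  [S₀.val == false]
3. n2.depth = "vw"  [terminal]
4. n3.env = true  [S.val == true]
5. n3.cnt = 10  [len(e.depth) + 8]
6. n4.mk = false  [terminal]
7. n5.depth = "my"  [terminal]
8. n3.off = 22  [22]
9. n3.key = 12  [C.cnt + 2]
10. n6.acc = 18  [terminal]
11. n1.fin = 4  [C.key - 8]
12. n7.val = false  [false]
13. n8.fin = -7  [-7]
14. n8.wid = false  [S.val == true]
15. n8.idx = "mm"  ["mm"]
16. n9.mk = true  [terminal]
17. n10.depth = "zu"  [terminal]
18. n8.off = 10  [E.fin + 17]
19. n7.fin = 14  [14]
20. n11.depth = "uv"  [terminal]
21. n0.fin = -5  [(if S₀.val then S₂.fin else S₁.fin) - 9]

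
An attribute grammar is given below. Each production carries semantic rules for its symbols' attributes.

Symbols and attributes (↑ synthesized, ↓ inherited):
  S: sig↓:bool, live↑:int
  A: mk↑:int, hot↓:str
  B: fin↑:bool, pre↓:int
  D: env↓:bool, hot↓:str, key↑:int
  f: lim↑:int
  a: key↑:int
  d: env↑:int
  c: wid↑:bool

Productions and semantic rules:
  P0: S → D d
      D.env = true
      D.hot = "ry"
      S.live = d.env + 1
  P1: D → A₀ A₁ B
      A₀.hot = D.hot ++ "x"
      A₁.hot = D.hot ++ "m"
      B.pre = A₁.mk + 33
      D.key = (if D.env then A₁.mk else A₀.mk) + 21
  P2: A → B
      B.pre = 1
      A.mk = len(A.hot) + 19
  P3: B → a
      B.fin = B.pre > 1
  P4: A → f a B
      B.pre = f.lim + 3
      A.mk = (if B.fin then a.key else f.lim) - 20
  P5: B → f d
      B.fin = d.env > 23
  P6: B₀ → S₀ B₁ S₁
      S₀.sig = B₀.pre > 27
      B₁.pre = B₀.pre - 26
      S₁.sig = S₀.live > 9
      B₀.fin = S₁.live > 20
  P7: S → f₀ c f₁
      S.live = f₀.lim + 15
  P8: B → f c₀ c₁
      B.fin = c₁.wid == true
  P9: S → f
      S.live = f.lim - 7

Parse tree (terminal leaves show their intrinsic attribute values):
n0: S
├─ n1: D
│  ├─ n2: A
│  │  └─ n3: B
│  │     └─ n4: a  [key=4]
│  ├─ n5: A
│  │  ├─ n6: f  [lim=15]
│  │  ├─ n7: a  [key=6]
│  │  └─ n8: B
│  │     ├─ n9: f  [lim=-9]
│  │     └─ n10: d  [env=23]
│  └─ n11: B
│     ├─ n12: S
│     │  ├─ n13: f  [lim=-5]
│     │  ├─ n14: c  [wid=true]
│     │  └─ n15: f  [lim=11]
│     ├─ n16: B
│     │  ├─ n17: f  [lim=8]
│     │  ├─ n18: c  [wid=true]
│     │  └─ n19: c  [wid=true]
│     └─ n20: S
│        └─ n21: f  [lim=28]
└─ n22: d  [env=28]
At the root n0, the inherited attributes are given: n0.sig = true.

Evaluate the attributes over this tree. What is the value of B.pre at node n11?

1. n0.sig = true  [given at root]
2. n1.env = true  [true]
3. n1.hot = "ry"  ["ry"]
4. n2.hot = "ryx"  [D.hot ++ "x"]
5. n3.pre = 1  [1]
6. n4.key = 4  [terminal]
7. n3.fin = false  [B.pre > 1]
8. n2.mk = 22  [len(A.hot) + 19]
9. n5.hot = "rym"  [D.hot ++ "m"]
10. n6.lim = 15  [terminal]
11. n7.key = 6  [terminal]
12. n8.pre = 18  [f.lim + 3]
13. n9.lim = -9  [terminal]
14. n10.env = 23  [terminal]
15. n8.fin = false  [d.env > 23]
16. n5.mk = -5  [(if B.fin then a.key else f.lim) - 20]
17. n11.pre = 28  [A₁.mk + 33]
18. n12.sig = true  [B₀.pre > 27]
19. n13.lim = -5  [terminal]
20. n14.wid = true  [terminal]
21. n15.lim = 11  [terminal]
22. n12.live = 10  [f₀.lim + 15]
23. n16.pre = 2  [B₀.pre - 26]
24. n17.lim = 8  [terminal]
25. n18.wid = true  [terminal]
26. n19.wid = true  [terminal]
27. n16.fin = true  [c₁.wid == true]
28. n20.sig = true  [S₀.live > 9]
29. n21.lim = 28  [terminal]
30. n20.live = 21  [f.lim - 7]
31. n11.fin = true  [S₁.live > 20]
32. n1.key = 16  [(if D.env then A₁.mk else A₀.mk) + 21]
33. n22.env = 28  [terminal]
34. n0.live = 29  [d.env + 1]

28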